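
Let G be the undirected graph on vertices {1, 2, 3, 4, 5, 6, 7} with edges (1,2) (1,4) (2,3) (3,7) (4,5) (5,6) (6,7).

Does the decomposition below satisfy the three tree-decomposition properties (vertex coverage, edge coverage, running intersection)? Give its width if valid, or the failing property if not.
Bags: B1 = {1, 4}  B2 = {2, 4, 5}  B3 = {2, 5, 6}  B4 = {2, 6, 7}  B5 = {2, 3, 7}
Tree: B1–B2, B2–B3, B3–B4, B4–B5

No — edge (2,1) lies in no bag.

A tree decomposition must satisfy three properties: every vertex lies in some bag; for every edge, both endpoints lie together in some bag; and for every vertex, the bags containing it form a connected subtree. Here edge (2,1) lies in no bag, so the decomposition is invalid.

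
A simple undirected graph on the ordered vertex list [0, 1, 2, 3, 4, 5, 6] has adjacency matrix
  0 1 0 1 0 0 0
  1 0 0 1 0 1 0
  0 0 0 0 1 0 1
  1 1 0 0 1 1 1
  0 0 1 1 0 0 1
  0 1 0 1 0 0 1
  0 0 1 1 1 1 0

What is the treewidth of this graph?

A width-2 tree decomposition is:
Bags: B1 = {0, 1, 3}  B2 = {1, 3, 5}  B3 = {3, 5, 6}  B4 = {3, 4, 6}  B5 = {2, 4, 6}
Tree: B1–B2, B2–B3, B3–B4, B4–B5
Each bag holds 3 vertices, so the decomposition has width 2, which upper-bounds the treewidth. Conversely, {2, 4, 6} is a clique of size 3, and the vertices of any clique must share a bag in every tree decomposition; so some bag has ≥ 3 vertices and tw(G) ≥ 2. The upper and lower bounds meet at 2, so that is the treewidth.

2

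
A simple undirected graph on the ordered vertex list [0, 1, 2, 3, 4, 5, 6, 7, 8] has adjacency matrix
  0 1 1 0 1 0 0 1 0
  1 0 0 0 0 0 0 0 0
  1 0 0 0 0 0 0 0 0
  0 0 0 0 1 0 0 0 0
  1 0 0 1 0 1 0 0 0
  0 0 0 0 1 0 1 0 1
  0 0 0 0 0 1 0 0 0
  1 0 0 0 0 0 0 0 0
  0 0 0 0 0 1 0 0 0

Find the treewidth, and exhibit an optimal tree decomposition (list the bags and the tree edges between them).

Each bag holds 2 vertices, so the decomposition has width 1, which upper-bounds the treewidth. Since G has at least one edge (e.g. 4–0), it is not an edgeless graph, so tw(G) ≥ 1. Therefore the treewidth is 1.

Treewidth 1.
One optimal decomposition is:
Bags: B1 = {0, 4}  B2 = {4, 5}  B3 = {3, 4}  B4 = {5, 6}  B5 = {0, 2}  B6 = {0, 7}  B7 = {0, 1}  B8 = {5, 8}
Tree: B1–B2, B2–B3, B2–B4, B1–B5, B5–B6, B1–B7, B4–B8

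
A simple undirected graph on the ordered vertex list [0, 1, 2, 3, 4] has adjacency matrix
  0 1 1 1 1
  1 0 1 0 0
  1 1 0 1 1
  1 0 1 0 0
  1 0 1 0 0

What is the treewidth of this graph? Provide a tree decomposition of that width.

Treewidth 2.
Bags: B1 = {0, 1, 2}  B2 = {0, 2, 4}  B3 = {0, 2, 3}
Tree: B1–B2, B2–B3

Each bag holds 3 vertices, so the decomposition has width 2, which upper-bounds the treewidth. On the other hand G contains the 3-clique {0, 1, 2}. A clique must lie in a single bag of any decomposition, so no decomposition can have width below 2. The upper and lower bounds meet at 2, so that is the treewidth.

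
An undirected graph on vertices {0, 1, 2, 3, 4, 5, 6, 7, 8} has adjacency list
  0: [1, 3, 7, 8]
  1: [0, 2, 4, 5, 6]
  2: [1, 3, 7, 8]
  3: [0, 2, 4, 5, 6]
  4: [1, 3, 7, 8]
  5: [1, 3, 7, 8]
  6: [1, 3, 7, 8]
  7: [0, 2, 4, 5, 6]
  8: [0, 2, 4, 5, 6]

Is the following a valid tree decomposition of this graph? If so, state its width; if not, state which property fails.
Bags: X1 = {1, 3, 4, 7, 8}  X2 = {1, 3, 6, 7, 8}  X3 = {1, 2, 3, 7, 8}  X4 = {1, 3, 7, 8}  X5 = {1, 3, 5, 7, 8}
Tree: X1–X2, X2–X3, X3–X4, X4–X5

A tree decomposition must satisfy three properties: every vertex lies in some bag; for every edge, both endpoints lie together in some bag; and for every vertex, the bags containing it form a connected subtree. Here vertex 0 appears in no bag, so the decomposition is invalid.

No — vertex 0 appears in no bag.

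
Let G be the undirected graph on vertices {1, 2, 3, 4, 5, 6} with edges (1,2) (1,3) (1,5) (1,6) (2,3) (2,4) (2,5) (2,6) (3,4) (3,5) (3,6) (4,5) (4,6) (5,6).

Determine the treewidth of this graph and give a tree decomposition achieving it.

Treewidth 4.
Bags: B1 = {1, 2, 3, 5, 6}  B2 = {2, 3, 4, 5, 6}
Tree: B1–B2

The largest bag has 5 vertices, giving width 4; this decomposition certifies tw(G) ≤ 4. For the lower bound, the 5 vertices {1, 2, 3, 5, 6} are pairwise adjacent, and any tree decomposition puts a clique entirely inside one bag — forcing width ≥ 4. Hence tw(G) = 4 exactly.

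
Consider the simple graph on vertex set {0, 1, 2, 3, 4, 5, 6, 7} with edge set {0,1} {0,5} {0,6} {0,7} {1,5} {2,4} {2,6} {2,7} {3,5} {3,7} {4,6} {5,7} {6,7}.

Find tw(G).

A width-2 tree decomposition is:
Bags: B1 = {0, 6, 7}  B2 = {0, 5, 7}  B3 = {2, 6, 7}  B4 = {3, 5, 7}  B5 = {0, 1, 5}  B6 = {2, 4, 6}
Tree: B1–B2, B1–B3, B2–B4, B2–B5, B3–B6
Each bag holds 3 vertices, so the decomposition has width 2, which upper-bounds the treewidth. For the lower bound, the 3 vertices {0, 1, 5} are pairwise adjacent, and any tree decomposition puts a clique entirely inside one bag — forcing width ≥ 2. Combining the bounds, tw(G) = 2.

2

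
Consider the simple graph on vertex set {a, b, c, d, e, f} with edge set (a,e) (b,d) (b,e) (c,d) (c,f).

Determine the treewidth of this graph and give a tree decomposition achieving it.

Treewidth 1.
Bags: B1 = {c, f}  B2 = {c, d}  B3 = {b, d}  B4 = {b, e}  B5 = {a, e}
Tree: B1–B2, B2–B3, B3–B4, B4–B5

The largest bag has 2 vertices, giving width 1; this decomposition certifies tw(G) ≤ 1. Any graph with an edge has treewidth ≥ 1, and G has the edge f–c. Combining the bounds, tw(G) = 1.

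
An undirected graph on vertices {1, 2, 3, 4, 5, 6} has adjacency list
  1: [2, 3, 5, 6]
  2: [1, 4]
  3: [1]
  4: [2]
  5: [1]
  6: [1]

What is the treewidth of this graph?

A width-1 tree decomposition is:
Bags: B1 = {1, 6}  B2 = {1, 3}  B3 = {1, 2}  B4 = {2, 4}  B5 = {1, 5}
Tree: B1–B2, B1–B3, B3–B4, B2–B5
The largest bag has 2 vertices, giving width 1; this decomposition certifies tw(G) ≤ 1. Since G has at least one edge (e.g. 1–6), it is not an edgeless graph, so tw(G) ≥ 1. Combining the bounds, tw(G) = 1.

1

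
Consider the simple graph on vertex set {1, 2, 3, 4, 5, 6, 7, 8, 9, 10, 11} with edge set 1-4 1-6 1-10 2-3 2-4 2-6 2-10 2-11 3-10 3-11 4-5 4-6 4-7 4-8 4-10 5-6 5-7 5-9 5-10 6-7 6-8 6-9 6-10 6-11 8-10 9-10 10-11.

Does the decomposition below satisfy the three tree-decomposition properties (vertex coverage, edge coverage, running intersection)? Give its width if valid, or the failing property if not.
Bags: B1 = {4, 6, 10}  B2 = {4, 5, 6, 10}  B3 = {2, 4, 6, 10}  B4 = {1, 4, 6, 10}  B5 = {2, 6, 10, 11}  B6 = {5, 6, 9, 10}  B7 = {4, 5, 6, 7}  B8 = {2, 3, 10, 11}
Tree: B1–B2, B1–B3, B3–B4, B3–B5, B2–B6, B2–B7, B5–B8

A tree decomposition must satisfy three properties: every vertex lies in some bag; for every edge, both endpoints lie together in some bag; and for every vertex, the bags containing it form a connected subtree. Here vertex 8 appears in no bag, so the decomposition is invalid.

No — vertex 8 appears in no bag.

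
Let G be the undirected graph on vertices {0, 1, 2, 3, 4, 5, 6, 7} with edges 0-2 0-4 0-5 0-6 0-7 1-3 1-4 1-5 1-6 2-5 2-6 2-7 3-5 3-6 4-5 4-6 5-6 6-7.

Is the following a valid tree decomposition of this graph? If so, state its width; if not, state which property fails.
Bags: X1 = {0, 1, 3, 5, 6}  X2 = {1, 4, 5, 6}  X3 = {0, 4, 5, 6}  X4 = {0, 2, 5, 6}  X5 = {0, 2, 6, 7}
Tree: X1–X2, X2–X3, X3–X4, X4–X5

A tree decomposition must satisfy three properties: every vertex lies in some bag; for every edge, both endpoints lie together in some bag; and for every vertex, the bags containing it form a connected subtree. Here bags containing vertex 0 are not connected in the tree, so the decomposition is invalid.

No — bags containing vertex 0 are not connected in the tree.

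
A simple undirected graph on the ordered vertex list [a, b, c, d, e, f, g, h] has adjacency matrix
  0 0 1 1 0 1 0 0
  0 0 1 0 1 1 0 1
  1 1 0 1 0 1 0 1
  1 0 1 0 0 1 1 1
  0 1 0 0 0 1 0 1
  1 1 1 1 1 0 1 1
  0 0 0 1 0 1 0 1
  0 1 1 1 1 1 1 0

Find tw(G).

3

A width-3 tree decomposition is:
Bags: B1 = {c, d, f, h}  B2 = {b, c, f, h}  B3 = {a, c, d, f}  B4 = {b, e, f, h}  B5 = {d, f, g, h}
Tree: B1–B2, B1–B3, B2–B4, B1–B5
The largest bag has 4 vertices, giving width 3; this decomposition certifies tw(G) ≤ 3. Conversely, {d, f, g, h} is a clique of size 4, and the vertices of any clique must share a bag in every tree decomposition; so some bag has ≥ 4 vertices and tw(G) ≥ 3. Hence tw(G) = 3 exactly.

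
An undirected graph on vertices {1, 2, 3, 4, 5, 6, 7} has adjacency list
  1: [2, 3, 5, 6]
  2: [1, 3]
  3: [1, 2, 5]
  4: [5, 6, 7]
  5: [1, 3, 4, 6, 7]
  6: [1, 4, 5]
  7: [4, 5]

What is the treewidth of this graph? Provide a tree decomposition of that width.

Treewidth 2.
One optimal decomposition is:
Bags: B1 = {1, 5, 6}  B2 = {1, 3, 5}  B3 = {1, 2, 3}  B4 = {4, 5, 6}  B5 = {4, 5, 7}
Tree: B1–B2, B2–B3, B1–B4, B4–B5

Every bag has size at most 3, so the width is 3 − 1 = 2 and tw(G) ≤ 2. On the other hand G contains the 3-clique {1, 2, 3}. A clique must lie in a single bag of any decomposition, so no decomposition can have width below 2. The upper and lower bounds meet at 2, so that is the treewidth.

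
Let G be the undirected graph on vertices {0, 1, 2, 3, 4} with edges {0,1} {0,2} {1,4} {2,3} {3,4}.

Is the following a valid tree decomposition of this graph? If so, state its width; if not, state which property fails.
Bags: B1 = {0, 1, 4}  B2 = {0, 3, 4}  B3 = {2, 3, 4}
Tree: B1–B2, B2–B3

A tree decomposition must satisfy three properties: every vertex lies in some bag; for every edge, both endpoints lie together in some bag; and for every vertex, the bags containing it form a connected subtree. Here edge (0,2) lies in no bag, so the decomposition is invalid.

No — edge (0,2) lies in no bag.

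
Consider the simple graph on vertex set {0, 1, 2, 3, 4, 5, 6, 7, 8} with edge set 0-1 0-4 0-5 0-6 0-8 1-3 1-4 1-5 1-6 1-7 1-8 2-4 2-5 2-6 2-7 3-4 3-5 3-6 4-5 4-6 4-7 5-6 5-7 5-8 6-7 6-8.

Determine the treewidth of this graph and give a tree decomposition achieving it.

Treewidth 4.
One optimal decomposition is:
Bags: B1 = {0, 1, 4, 5, 6}  B2 = {1, 4, 5, 6, 7}  B3 = {2, 4, 5, 6, 7}  B4 = {0, 1, 5, 6, 8}  B5 = {1, 3, 4, 5, 6}
Tree: B1–B2, B2–B3, B1–B4, B2–B5

Each bag holds 5 vertices, so the decomposition has width 4, which upper-bounds the treewidth. On the other hand G contains the 5-clique {0, 1, 5, 6, 8}. A clique must lie in a single bag of any decomposition, so no decomposition can have width below 4. Combining the bounds, tw(G) = 4.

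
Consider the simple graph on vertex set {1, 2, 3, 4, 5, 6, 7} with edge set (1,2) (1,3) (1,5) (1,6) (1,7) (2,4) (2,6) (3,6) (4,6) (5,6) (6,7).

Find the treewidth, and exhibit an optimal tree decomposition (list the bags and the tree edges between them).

Treewidth 2.
Bags: B1 = {1, 3, 6}  B2 = {1, 2, 6}  B3 = {1, 6, 7}  B4 = {2, 4, 6}  B5 = {1, 5, 6}
Tree: B1–B2, B2–B3, B2–B4, B2–B5

Each bag holds 3 vertices, so the decomposition has width 2, which upper-bounds the treewidth. On the other hand G contains the 3-clique {1, 2, 6}. A clique must lie in a single bag of any decomposition, so no decomposition can have width below 2. The upper and lower bounds meet at 2, so that is the treewidth.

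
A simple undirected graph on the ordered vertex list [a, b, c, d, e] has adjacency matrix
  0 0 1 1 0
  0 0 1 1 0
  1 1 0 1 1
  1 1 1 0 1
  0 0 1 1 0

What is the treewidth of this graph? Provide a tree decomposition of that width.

Every bag has size at most 3, so the width is 3 − 1 = 2 and tw(G) ≤ 2. Conversely, {c, d, e} is a clique of size 3, and the vertices of any clique must share a bag in every tree decomposition; so some bag has ≥ 3 vertices and tw(G) ≥ 2. Hence tw(G) = 2 exactly.

Treewidth 2.
One such decomposition:
Bags: B1 = {c, d, e}  B2 = {b, c, d}  B3 = {a, c, d}
Tree: B1–B2, B2–B3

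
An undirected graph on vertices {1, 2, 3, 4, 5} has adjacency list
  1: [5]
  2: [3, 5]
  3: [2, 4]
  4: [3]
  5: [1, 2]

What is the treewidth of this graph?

1

A width-1 tree decomposition is:
Bags: B1 = {3, 4}  B2 = {2, 3}  B3 = {2, 5}  B4 = {1, 5}
Tree: B1–B2, B2–B3, B3–B4
The largest bag has 2 vertices, giving width 1; this decomposition certifies tw(G) ≤ 1. Any graph with an edge has treewidth ≥ 1, and G has the edge 4–3. The upper and lower bounds meet at 1, so that is the treewidth.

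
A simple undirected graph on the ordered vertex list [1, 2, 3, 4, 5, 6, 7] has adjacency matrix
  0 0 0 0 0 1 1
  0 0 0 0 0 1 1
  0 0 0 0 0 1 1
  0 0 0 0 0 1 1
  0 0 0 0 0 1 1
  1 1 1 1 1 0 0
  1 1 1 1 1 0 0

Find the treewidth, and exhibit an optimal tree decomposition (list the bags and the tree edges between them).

Treewidth 2.
One such decomposition:
Bags: B1 = {3, 6, 7}  B2 = {4, 6, 7}  B3 = {2, 6, 7}  B4 = {1, 6, 7}  B5 = {5, 6, 7}
Tree: B1–B2, B2–B3, B3–B4, B4–B5

The largest bag has 3 vertices, giving width 2; this decomposition certifies tw(G) ≤ 2. The edges 7–3–6–4–7 form a cycle, so G is not a tree and its treewidth is at least 2. Combining the bounds, tw(G) = 2.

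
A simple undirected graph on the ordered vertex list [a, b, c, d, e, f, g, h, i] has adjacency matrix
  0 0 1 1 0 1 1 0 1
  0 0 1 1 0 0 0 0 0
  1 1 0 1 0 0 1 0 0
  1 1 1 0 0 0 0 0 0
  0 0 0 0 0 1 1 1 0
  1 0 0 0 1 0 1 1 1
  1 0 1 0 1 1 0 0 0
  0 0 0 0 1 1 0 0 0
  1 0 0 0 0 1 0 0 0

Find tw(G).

A width-2 tree decomposition is:
Bags: B1 = {a, f, g}  B2 = {a, c, g}  B3 = {a, c, d}  B4 = {b, c, d}  B5 = {a, f, i}  B6 = {e, f, g}  B7 = {e, f, h}
Tree: B1–B2, B2–B3, B3–B4, B1–B5, B1–B6, B6–B7
Every bag has size at most 3, so the width is 3 − 1 = 2 and tw(G) ≤ 2. Conversely, {a, c, d} is a clique of size 3, and the vertices of any clique must share a bag in every tree decomposition; so some bag has ≥ 3 vertices and tw(G) ≥ 2. Therefore the treewidth is 2.

2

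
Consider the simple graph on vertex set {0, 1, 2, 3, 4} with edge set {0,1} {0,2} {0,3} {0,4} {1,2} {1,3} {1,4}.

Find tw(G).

2

A width-2 tree decomposition is:
Bags: B1 = {0, 1, 4}  B2 = {0, 1, 3}  B3 = {0, 1, 2}
Tree: B1–B2, B2–B3
Each bag holds 3 vertices, so the decomposition has width 2, which upper-bounds the treewidth. On the other hand G contains the 3-clique {0, 1, 2}. A clique must lie in a single bag of any decomposition, so no decomposition can have width below 2. The upper and lower bounds meet at 2, so that is the treewidth.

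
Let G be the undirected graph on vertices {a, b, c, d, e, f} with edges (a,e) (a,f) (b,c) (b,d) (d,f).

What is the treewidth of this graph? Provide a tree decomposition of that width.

The largest bag has 2 vertices, giving width 1; this decomposition certifies tw(G) ≤ 1. Any graph with an edge has treewidth ≥ 1, and G has the edge c–b. The upper and lower bounds meet at 1, so that is the treewidth.

Treewidth 1.
One optimal decomposition is:
Bags: B1 = {b, c}  B2 = {b, d}  B3 = {d, f}  B4 = {a, f}  B5 = {a, e}
Tree: B1–B2, B2–B3, B3–B4, B4–B5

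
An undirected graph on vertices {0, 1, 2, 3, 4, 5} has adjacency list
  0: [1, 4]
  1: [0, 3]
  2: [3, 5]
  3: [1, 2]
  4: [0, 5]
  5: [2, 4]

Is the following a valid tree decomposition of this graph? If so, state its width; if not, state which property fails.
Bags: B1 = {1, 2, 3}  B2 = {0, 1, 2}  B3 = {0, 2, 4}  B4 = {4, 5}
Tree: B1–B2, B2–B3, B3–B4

No — edge (2,5) lies in no bag.

A tree decomposition must satisfy three properties: every vertex lies in some bag; for every edge, both endpoints lie together in some bag; and for every vertex, the bags containing it form a connected subtree. Here edge (2,5) lies in no bag, so the decomposition is invalid.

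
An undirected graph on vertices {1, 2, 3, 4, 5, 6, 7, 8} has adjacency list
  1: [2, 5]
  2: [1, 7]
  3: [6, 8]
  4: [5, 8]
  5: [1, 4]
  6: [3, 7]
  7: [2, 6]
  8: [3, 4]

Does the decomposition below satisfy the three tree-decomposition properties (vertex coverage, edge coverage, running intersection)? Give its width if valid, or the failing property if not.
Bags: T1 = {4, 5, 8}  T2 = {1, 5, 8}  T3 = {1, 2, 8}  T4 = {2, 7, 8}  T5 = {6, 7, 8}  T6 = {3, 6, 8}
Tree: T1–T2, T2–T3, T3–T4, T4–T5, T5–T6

Every vertex of G appears in some bag (union = {1, 2, 3, 4, 5, 6, 7, 8}); every edge is covered by a bag; and for each vertex v the set of bags containing v is connected in the bag tree. The decomposition is therefore valid. The largest bag has 3 vertices, so the width is 2.

Yes; width 2.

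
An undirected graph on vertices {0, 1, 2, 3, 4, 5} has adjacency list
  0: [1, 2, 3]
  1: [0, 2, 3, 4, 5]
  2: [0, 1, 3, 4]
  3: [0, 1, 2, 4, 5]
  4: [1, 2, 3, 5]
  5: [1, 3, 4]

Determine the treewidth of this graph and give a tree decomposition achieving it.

Treewidth 3.
One such decomposition:
Bags: B1 = {1, 2, 3, 4}  B2 = {0, 1, 2, 3}  B3 = {1, 3, 4, 5}
Tree: B1–B2, B1–B3

The largest bag has 4 vertices, giving width 3; this decomposition certifies tw(G) ≤ 3. For the lower bound, the 4 vertices {0, 1, 2, 3} are pairwise adjacent, and any tree decomposition puts a clique entirely inside one bag — forcing width ≥ 3. Combining the bounds, tw(G) = 3.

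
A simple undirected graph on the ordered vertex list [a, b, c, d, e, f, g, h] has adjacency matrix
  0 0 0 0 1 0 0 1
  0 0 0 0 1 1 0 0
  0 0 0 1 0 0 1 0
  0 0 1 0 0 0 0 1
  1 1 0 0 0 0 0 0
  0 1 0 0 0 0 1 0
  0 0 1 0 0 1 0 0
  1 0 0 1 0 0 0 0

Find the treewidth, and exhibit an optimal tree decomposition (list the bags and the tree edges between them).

The largest bag has 3 vertices, giving width 2; this decomposition certifies tw(G) ≤ 2. The edges a–e–b–f–g–c–d–h–a form a cycle, so G is not a tree and its treewidth is at least 2. Hence tw(G) = 2 exactly.

Treewidth 2.
One such decomposition:
Bags: B1 = {a, b, e}  B2 = {a, b, f}  B3 = {a, f, g}  B4 = {a, c, g}  B5 = {a, c, d}  B6 = {a, d, h}
Tree: B1–B2, B2–B3, B3–B4, B4–B5, B5–B6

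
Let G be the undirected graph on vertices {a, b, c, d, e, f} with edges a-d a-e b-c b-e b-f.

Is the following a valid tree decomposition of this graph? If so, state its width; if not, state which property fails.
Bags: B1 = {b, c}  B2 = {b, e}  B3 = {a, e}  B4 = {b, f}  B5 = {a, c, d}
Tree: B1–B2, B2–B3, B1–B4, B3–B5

No — bags containing vertex c are not connected in the tree.

A tree decomposition must satisfy three properties: every vertex lies in some bag; for every edge, both endpoints lie together in some bag; and for every vertex, the bags containing it form a connected subtree. Here bags containing vertex c are not connected in the tree, so the decomposition is invalid.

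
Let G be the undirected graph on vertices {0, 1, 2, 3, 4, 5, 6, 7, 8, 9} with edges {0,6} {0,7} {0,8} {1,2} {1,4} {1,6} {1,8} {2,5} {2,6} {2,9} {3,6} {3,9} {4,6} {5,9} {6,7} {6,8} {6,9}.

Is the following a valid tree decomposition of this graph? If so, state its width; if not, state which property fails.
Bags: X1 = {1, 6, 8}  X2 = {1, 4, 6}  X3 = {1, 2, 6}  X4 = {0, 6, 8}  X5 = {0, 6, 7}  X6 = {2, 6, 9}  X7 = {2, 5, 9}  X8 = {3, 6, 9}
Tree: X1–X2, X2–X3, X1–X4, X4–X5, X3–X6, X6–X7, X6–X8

Yes; width 2.

Every vertex of G appears in some bag (union = {0, 1, 2, 3, 4, 5, 6, 7, 8, 9}); every edge is covered by a bag; and for each vertex v the set of bags containing v is connected in the bag tree. The decomposition is therefore valid. The largest bag has 3 vertices, so the width is 2.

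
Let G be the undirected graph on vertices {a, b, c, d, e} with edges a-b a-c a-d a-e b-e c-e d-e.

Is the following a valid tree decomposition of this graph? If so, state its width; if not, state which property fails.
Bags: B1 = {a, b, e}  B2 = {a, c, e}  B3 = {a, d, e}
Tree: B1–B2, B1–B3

Every vertex of G appears in some bag (union = {a, b, c, d, e}); every edge is covered by a bag; and for each vertex v the set of bags containing v is connected in the bag tree. The decomposition is therefore valid. The largest bag has 3 vertices, so the width is 2.

Yes; width 2.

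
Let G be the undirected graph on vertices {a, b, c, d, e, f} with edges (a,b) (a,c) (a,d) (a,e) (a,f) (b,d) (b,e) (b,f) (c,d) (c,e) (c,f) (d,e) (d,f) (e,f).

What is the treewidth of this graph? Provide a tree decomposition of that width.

The largest bag has 5 vertices, giving width 4; this decomposition certifies tw(G) ≤ 4. On the other hand G contains the 5-clique {a, c, d, e, f}. A clique must lie in a single bag of any decomposition, so no decomposition can have width below 4. Hence tw(G) = 4 exactly.

Treewidth 4.
One such decomposition:
Bags: B1 = {a, c, d, e, f}  B2 = {a, b, d, e, f}
Tree: B1–B2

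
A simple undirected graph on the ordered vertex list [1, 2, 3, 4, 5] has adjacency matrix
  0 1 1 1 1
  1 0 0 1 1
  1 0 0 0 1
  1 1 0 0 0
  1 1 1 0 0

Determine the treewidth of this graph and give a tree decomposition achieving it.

The largest bag has 3 vertices, giving width 2; this decomposition certifies tw(G) ≤ 2. Conversely, {1, 2, 4} is a clique of size 3, and the vertices of any clique must share a bag in every tree decomposition; so some bag has ≥ 3 vertices and tw(G) ≥ 2. Combining the bounds, tw(G) = 2.

Treewidth 2.
Bags: B1 = {1, 2, 5}  B2 = {1, 2, 4}  B3 = {1, 3, 5}
Tree: B1–B2, B1–B3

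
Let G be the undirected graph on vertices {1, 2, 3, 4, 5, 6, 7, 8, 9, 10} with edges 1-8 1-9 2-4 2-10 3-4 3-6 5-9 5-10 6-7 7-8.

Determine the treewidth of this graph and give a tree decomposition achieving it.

Treewidth 2.
Bags: B1 = {2, 5, 10}  B2 = {2, 4, 5}  B3 = {3, 4, 5}  B4 = {3, 5, 6}  B5 = {5, 6, 7}  B6 = {5, 7, 8}  B7 = {1, 5, 8}  B8 = {1, 5, 9}
Tree: B1–B2, B2–B3, B3–B4, B4–B5, B5–B6, B6–B7, B7–B8

Each bag holds 3 vertices, so the decomposition has width 2, which upper-bounds the treewidth. For the lower bound, G contains the cycle 5–10–2–4–3–6–7–8–1–9–5, so G is not a forest; only forests have treewidth ≤ 1, hence tw(G) ≥ 2. Therefore the treewidth is 2.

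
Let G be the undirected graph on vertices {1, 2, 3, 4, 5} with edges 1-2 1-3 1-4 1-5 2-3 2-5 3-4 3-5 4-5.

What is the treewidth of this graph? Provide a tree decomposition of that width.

Treewidth 3.
One optimal decomposition is:
Bags: B1 = {1, 2, 3, 5}  B2 = {1, 3, 4, 5}
Tree: B1–B2

Each bag holds 4 vertices, so the decomposition has width 3, which upper-bounds the treewidth. On the other hand G contains the 4-clique {1, 2, 3, 5}. A clique must lie in a single bag of any decomposition, so no decomposition can have width below 3. Hence tw(G) = 3 exactly.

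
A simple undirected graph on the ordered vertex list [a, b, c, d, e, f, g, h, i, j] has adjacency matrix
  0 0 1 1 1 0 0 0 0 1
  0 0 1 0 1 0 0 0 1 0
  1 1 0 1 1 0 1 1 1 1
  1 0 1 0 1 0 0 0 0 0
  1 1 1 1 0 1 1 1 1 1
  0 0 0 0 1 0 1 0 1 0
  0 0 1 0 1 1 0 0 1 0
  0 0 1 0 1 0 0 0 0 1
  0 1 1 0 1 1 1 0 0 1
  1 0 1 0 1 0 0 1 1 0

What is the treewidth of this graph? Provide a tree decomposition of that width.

Treewidth 3.
One optimal decomposition is:
Bags: B1 = {c, e, i, j}  B2 = {b, c, e, i}  B3 = {c, e, g, i}  B4 = {a, c, e, j}  B5 = {c, e, h, j}  B6 = {a, c, d, e}  B7 = {e, f, g, i}
Tree: B1–B2, B2–B3, B1–B4, B4–B5, B4–B6, B3–B7

Each bag holds 4 vertices, so the decomposition has width 3, which upper-bounds the treewidth. On the other hand G contains the 4-clique {a, c, d, e}. A clique must lie in a single bag of any decomposition, so no decomposition can have width below 3. The upper and lower bounds meet at 3, so that is the treewidth.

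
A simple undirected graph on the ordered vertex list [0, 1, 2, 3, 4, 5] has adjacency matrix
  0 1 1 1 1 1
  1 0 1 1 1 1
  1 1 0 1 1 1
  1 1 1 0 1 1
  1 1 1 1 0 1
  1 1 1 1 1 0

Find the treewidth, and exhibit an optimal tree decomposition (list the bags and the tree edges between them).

A single bag containing all 6 vertices is trivially a valid decomposition of width 5. On the other hand G contains the 6-clique {0, 1, 2, 3, 4, 5}. A clique must lie in a single bag of any decomposition, so no decomposition can have width below 5. Hence tw(G) = 5 exactly.

Treewidth 5.
Bags: B1 = {0, 1, 2, 3, 4, 5}
Tree: (single bag)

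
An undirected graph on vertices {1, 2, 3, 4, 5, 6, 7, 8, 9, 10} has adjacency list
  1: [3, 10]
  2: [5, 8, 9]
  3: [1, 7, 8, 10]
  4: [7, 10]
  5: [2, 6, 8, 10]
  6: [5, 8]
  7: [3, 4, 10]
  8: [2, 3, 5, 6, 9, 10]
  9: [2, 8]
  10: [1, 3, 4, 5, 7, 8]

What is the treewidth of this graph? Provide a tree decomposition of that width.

The largest bag has 3 vertices, giving width 2; this decomposition certifies tw(G) ≤ 2. For the lower bound, the 3 vertices {2, 8, 9} are pairwise adjacent, and any tree decomposition puts a clique entirely inside one bag — forcing width ≥ 2. Hence tw(G) = 2 exactly.

Treewidth 2.
One such decomposition:
Bags: B1 = {3, 8, 10}  B2 = {5, 8, 10}  B3 = {1, 3, 10}  B4 = {2, 5, 8}  B5 = {5, 6, 8}  B6 = {3, 7, 10}  B7 = {4, 7, 10}  B8 = {2, 8, 9}
Tree: B1–B2, B1–B3, B2–B4, B4–B5, B1–B6, B6–B7, B4–B8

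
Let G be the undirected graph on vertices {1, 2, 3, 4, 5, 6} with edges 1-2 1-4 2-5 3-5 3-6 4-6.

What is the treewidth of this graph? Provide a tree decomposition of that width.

Every bag has size at most 3, so the width is 3 − 1 = 2 and tw(G) ≤ 2. Since 4–1–2–5–3–6–4 is a cycle in G, G is not acyclic. Forests are exactly the graphs of treewidth ≤ 1, so tw(G) ≥ 2. Therefore the treewidth is 2.

Treewidth 2.
Bags: B1 = {1, 2, 4}  B2 = {2, 4, 5}  B3 = {3, 4, 5}  B4 = {3, 4, 6}
Tree: B1–B2, B2–B3, B3–B4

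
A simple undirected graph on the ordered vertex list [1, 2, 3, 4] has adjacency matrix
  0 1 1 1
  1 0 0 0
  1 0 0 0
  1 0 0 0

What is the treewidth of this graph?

1

A width-1 tree decomposition is:
Bags: B1 = {1, 2}  B2 = {1, 3}  B3 = {1, 4}
Tree: B1–B2, B2–B3
Each bag holds 2 vertices, so the decomposition has width 1, which upper-bounds the treewidth. Any graph with an edge has treewidth ≥ 1, and G has the edge 1–2. Combining the bounds, tw(G) = 1.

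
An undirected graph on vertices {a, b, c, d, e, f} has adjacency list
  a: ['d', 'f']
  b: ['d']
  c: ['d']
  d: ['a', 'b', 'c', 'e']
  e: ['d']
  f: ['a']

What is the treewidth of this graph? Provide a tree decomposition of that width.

Every bag has size at most 2, so the width is 2 − 1 = 1 and tw(G) ≤ 1. Since G has at least one edge (e.g. d–e), it is not an edgeless graph, so tw(G) ≥ 1. Therefore the treewidth is 1.

Treewidth 1.
One such decomposition:
Bags: B1 = {d, e}  B2 = {c, d}  B3 = {a, d}  B4 = {a, f}  B5 = {b, d}
Tree: B1–B2, B2–B3, B3–B4, B3–B5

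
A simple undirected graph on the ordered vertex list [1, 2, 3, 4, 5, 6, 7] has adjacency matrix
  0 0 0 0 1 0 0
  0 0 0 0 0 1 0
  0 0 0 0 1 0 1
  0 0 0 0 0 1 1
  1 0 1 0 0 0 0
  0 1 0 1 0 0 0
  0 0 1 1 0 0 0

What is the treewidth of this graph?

1

A width-1 tree decomposition is:
Bags: B1 = {2, 6}  B2 = {4, 6}  B3 = {4, 7}  B4 = {3, 7}  B5 = {3, 5}  B6 = {1, 5}
Tree: B1–B2, B2–B3, B3–B4, B4–B5, B5–B6
Each bag holds 2 vertices, so the decomposition has width 1, which upper-bounds the treewidth. G has an edge, so its treewidth is at least 1. Hence tw(G) = 1 exactly.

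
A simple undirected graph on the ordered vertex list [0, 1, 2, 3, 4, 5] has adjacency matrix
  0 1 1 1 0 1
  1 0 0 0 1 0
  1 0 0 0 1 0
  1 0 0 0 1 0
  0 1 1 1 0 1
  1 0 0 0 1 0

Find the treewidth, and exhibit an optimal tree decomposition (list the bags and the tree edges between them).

Every bag has size at most 3, so the width is 3 − 1 = 2 and tw(G) ≤ 2. The edges 3–4–2–0–3 form a cycle, so G is not a tree and its treewidth is at least 2. Hence tw(G) = 2 exactly.

Treewidth 2.
One optimal decomposition is:
Bags: B1 = {0, 3, 4}  B2 = {0, 2, 4}  B3 = {0, 4, 5}  B4 = {0, 1, 4}
Tree: B1–B2, B2–B3, B3–B4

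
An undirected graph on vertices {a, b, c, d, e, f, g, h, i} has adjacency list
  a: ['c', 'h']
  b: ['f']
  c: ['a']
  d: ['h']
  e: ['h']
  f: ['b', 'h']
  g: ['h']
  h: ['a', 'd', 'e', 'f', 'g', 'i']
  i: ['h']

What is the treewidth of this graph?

1

A width-1 tree decomposition is:
Bags: B1 = {f, h}  B2 = {b, f}  B3 = {d, h}  B4 = {a, h}  B5 = {h, i}  B6 = {a, c}  B7 = {e, h}  B8 = {g, h}
Tree: B1–B2, B1–B3, B1–B4, B4–B5, B4–B6, B5–B7, B5–B8
Each bag holds 2 vertices, so the decomposition has width 1, which upper-bounds the treewidth. G has an edge, so its treewidth is at least 1. Hence tw(G) = 1 exactly.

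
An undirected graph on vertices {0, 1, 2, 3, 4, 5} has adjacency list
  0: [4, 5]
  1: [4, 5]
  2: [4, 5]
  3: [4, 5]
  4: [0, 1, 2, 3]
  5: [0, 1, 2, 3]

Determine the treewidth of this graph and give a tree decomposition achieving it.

Treewidth 2.
Bags: B1 = {0, 4, 5}  B2 = {3, 4, 5}  B3 = {1, 4, 5}  B4 = {2, 4, 5}
Tree: B1–B2, B2–B3, B3–B4

Every bag has size at most 3, so the width is 3 − 1 = 2 and tw(G) ≤ 2. For the lower bound, G contains the cycle 5–0–4–3–5, so G is not a forest; only forests have treewidth ≤ 1, hence tw(G) ≥ 2. Therefore the treewidth is 2.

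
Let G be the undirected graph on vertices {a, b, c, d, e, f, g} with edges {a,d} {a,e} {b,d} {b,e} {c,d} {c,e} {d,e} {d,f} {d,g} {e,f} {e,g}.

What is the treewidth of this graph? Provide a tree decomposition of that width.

The largest bag has 3 vertices, giving width 2; this decomposition certifies tw(G) ≤ 2. On the other hand G contains the 3-clique {d, e, f}. A clique must lie in a single bag of any decomposition, so no decomposition can have width below 2. The upper and lower bounds meet at 2, so that is the treewidth.

Treewidth 2.
One such decomposition:
Bags: B1 = {b, d, e}  B2 = {d, e, g}  B3 = {c, d, e}  B4 = {a, d, e}  B5 = {d, e, f}
Tree: B1–B2, B1–B3, B2–B4, B3–B5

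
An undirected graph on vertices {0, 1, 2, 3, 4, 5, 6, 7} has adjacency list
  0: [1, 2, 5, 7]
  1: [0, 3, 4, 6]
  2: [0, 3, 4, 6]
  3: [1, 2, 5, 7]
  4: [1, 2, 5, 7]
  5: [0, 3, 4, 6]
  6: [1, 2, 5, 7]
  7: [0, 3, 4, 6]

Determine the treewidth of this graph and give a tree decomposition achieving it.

Treewidth 4.
Bags: B1 = {1, 2, 4, 5, 7}  B2 = {1, 2, 3, 5, 7}  B3 = {0, 1, 2, 5, 7}  B4 = {1, 2, 5, 6, 7}
Tree: B1–B2, B2–B3, B3–B4

The largest bag has 5 vertices, giving width 4; this decomposition certifies tw(G) ≤ 4. For the lower bound: the 5 vertex sets {2,4}, {1,3}, {0,5}, {7}, {6} are disjoint, each induces a connected subgraph, and every pair is joined by at least one edge of G. Contracting each set to a single vertex therefore yields K_{5} as a minor, and since treewidth is minor-monotone, tw(G) ≥ tw(K_{5}) = 4. Combining the bounds, tw(G) = 4.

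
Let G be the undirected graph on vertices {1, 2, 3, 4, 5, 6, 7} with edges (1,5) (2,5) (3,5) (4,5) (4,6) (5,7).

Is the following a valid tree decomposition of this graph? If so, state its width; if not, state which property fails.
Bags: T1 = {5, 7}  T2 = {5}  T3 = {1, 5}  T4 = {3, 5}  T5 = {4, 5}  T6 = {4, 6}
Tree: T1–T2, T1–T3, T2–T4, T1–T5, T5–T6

A tree decomposition must satisfy three properties: every vertex lies in some bag; for every edge, both endpoints lie together in some bag; and for every vertex, the bags containing it form a connected subtree. Here vertex 2 appears in no bag, so the decomposition is invalid.

No — vertex 2 appears in no bag.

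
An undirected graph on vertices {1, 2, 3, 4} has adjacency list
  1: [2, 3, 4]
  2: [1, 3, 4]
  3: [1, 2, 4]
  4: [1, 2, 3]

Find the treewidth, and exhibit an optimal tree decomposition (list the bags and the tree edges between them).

Treewidth 3.
One such decomposition:
Bags: B1 = {1, 2, 3, 4}
Tree: (single bag)

A single bag containing all 4 vertices is trivially a valid decomposition of width 3. Conversely, {1, 2, 3, 4} is a clique of size 4, and the vertices of any clique must share a bag in every tree decomposition; so some bag has ≥ 4 vertices and tw(G) ≥ 3. Hence tw(G) = 3 exactly.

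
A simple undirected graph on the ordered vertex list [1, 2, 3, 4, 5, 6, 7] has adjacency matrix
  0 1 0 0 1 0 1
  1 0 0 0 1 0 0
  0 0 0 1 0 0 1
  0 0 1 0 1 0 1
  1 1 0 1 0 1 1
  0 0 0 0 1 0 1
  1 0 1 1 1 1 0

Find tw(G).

2

A width-2 tree decomposition is:
Bags: B1 = {1, 5, 7}  B2 = {1, 2, 5}  B3 = {4, 5, 7}  B4 = {3, 4, 7}  B5 = {5, 6, 7}
Tree: B1–B2, B1–B3, B3–B4, B1–B5
Each bag holds 3 vertices, so the decomposition has width 2, which upper-bounds the treewidth. On the other hand G contains the 3-clique {3, 4, 7}. A clique must lie in a single bag of any decomposition, so no decomposition can have width below 2. Hence tw(G) = 2 exactly.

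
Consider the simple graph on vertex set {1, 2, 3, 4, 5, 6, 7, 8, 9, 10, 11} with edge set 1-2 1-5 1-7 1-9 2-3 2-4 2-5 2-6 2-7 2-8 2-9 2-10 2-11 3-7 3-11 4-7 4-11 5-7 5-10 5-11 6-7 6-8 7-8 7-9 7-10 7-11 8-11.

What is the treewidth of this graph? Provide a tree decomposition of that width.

Treewidth 3.
Bags: B1 = {2, 5, 7, 11}  B2 = {2, 5, 7, 10}  B3 = {2, 4, 7, 11}  B4 = {1, 2, 5, 7}  B5 = {1, 2, 7, 9}  B6 = {2, 7, 8, 11}  B7 = {2, 3, 7, 11}  B8 = {2, 6, 7, 8}
Tree: B1–B2, B1–B3, B2–B4, B4–B5, B1–B6, B3–B7, B6–B8

The largest bag has 4 vertices, giving width 3; this decomposition certifies tw(G) ≤ 3. On the other hand G contains the 4-clique {1, 2, 7, 9}. A clique must lie in a single bag of any decomposition, so no decomposition can have width below 3. Therefore the treewidth is 3.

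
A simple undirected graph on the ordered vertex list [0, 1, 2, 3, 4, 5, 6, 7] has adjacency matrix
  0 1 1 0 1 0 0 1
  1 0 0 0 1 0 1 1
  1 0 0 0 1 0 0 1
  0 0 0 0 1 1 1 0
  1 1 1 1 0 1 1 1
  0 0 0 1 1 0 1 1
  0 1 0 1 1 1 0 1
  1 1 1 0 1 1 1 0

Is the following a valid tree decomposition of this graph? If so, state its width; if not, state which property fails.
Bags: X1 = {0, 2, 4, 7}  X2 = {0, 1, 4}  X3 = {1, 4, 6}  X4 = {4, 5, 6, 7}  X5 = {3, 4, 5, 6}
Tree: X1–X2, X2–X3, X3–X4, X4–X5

A tree decomposition must satisfy three properties: every vertex lies in some bag; for every edge, both endpoints lie together in some bag; and for every vertex, the bags containing it form a connected subtree. Here edge (7,1) lies in no bag, so the decomposition is invalid.

No — edge (7,1) lies in no bag.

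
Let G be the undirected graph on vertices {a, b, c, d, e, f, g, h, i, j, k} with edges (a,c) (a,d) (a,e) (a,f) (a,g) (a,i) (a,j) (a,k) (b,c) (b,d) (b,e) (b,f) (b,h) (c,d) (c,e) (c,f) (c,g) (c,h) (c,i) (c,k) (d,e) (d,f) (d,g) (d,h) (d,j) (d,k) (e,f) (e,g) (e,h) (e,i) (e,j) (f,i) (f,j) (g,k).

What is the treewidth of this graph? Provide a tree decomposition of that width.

The largest bag has 5 vertices, giving width 4; this decomposition certifies tw(G) ≤ 4. On the other hand G contains the 5-clique {a, d, e, f, j}. A clique must lie in a single bag of any decomposition, so no decomposition can have width below 4. The upper and lower bounds meet at 4, so that is the treewidth.

Treewidth 4.
Bags: B1 = {a, c, d, e, f}  B2 = {a, d, e, f, j}  B3 = {b, c, d, e, f}  B4 = {a, c, e, f, i}  B5 = {a, c, d, e, g}  B6 = {b, c, d, e, h}  B7 = {a, c, d, g, k}
Tree: B1–B2, B1–B3, B1–B4, B1–B5, B3–B6, B5–B7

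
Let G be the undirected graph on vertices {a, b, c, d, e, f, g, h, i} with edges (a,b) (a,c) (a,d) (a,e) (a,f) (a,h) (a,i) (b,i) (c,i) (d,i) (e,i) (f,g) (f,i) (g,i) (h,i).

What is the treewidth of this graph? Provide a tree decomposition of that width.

Every bag has size at most 3, so the width is 3 − 1 = 2 and tw(G) ≤ 2. For the lower bound, the 3 vertices {f, g, i} are pairwise adjacent, and any tree decomposition puts a clique entirely inside one bag — forcing width ≥ 2. Therefore the treewidth is 2.

Treewidth 2.
Bags: B1 = {a, e, i}  B2 = {a, h, i}  B3 = {a, f, i}  B4 = {a, d, i}  B5 = {a, c, i}  B6 = {a, b, i}  B7 = {f, g, i}
Tree: B1–B2, B2–B3, B2–B4, B1–B5, B1–B6, B3–B7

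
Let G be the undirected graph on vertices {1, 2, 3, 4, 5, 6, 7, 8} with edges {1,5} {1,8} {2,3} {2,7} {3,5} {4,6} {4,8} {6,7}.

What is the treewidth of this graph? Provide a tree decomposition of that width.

Every bag has size at most 3, so the width is 3 − 1 = 2 and tw(G) ≤ 2. The edges 3–2–7–6–4–8–1–5–3 form a cycle, so G is not a tree and its treewidth is at least 2. The upper and lower bounds meet at 2, so that is the treewidth.

Treewidth 2.
Bags: B1 = {2, 3, 7}  B2 = {3, 6, 7}  B3 = {3, 4, 6}  B4 = {3, 4, 8}  B5 = {1, 3, 8}  B6 = {1, 3, 5}
Tree: B1–B2, B2–B3, B3–B4, B4–B5, B5–B6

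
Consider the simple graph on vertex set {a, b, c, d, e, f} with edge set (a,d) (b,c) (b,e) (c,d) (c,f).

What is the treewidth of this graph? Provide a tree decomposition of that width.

Treewidth 1.
One optimal decomposition is:
Bags: B1 = {a, d}  B2 = {c, d}  B3 = {b, c}  B4 = {b, e}  B5 = {c, f}
Tree: B1–B2, B2–B3, B3–B4, B2–B5

The largest bag has 2 vertices, giving width 1; this decomposition certifies tw(G) ≤ 1. Since G has at least one edge (e.g. d–a), it is not an edgeless graph, so tw(G) ≥ 1. Hence tw(G) = 1 exactly.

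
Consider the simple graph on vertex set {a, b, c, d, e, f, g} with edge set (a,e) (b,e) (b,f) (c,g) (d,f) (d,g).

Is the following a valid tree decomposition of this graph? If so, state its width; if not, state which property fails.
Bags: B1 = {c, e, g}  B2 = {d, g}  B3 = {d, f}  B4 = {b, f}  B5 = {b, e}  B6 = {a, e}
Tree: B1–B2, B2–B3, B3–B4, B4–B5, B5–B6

A tree decomposition must satisfy three properties: every vertex lies in some bag; for every edge, both endpoints lie together in some bag; and for every vertex, the bags containing it form a connected subtree. Here bags containing vertex e are not connected in the tree, so the decomposition is invalid.

No — bags containing vertex e are not connected in the tree.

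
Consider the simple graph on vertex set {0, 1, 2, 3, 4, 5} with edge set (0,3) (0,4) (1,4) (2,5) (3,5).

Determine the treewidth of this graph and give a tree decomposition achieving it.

Treewidth 1.
Bags: B1 = {1, 4}  B2 = {0, 4}  B3 = {0, 3}  B4 = {3, 5}  B5 = {2, 5}
Tree: B1–B2, B2–B3, B3–B4, B4–B5

Every bag has size at most 2, so the width is 2 − 1 = 1 and tw(G) ≤ 1. Since G has at least one edge (e.g. 1–4), it is not an edgeless graph, so tw(G) ≥ 1. Therefore the treewidth is 1.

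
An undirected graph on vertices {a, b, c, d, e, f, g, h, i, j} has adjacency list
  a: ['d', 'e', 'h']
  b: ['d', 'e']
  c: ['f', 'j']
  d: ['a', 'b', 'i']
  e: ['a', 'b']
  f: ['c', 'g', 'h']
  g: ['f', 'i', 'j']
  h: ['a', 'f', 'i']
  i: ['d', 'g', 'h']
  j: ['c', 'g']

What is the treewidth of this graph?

2

A width-2 tree decomposition is:
Bags: B1 = {b, d, e}  B2 = {a, d, e}  B3 = {a, d, i}  B4 = {a, h, i}  B5 = {g, h, i}  B6 = {f, g, h}  B7 = {f, g, j}  B8 = {c, f, j}
Tree: B1–B2, B2–B3, B3–B4, B4–B5, B5–B6, B6–B7, B7–B8
Each bag holds 3 vertices, so the decomposition has width 2, which upper-bounds the treewidth. Since b–e–a–d–b is a cycle in G, G is not acyclic. Forests are exactly the graphs of treewidth ≤ 1, so tw(G) ≥ 2. Hence tw(G) = 2 exactly.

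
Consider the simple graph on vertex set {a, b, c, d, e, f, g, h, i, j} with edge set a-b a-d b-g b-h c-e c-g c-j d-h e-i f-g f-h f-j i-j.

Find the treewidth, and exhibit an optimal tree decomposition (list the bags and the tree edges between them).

Treewidth 2.
One optimal decomposition is:
Bags: B1 = {a, b, d}  B2 = {b, d, h}  B3 = {b, g, h}  B4 = {f, g, h}  B5 = {c, f, g}  B6 = {c, f, j}  B7 = {c, e, j}  B8 = {e, i, j}
Tree: B1–B2, B2–B3, B3–B4, B4–B5, B5–B6, B6–B7, B7–B8

Each bag holds 3 vertices, so the decomposition has width 2, which upper-bounds the treewidth. For the lower bound, G contains the cycle a–d–h–b–a, so G is not a forest; only forests have treewidth ≤ 1, hence tw(G) ≥ 2. Therefore the treewidth is 2.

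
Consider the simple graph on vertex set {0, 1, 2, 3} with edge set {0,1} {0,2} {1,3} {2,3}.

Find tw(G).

A width-2 tree decomposition is:
Bags: B1 = {0, 1, 2}  B2 = {1, 2, 3}
Tree: B1–B2
The largest bag has 3 vertices, giving width 2; this decomposition certifies tw(G) ≤ 2. The edges 1–0–2–3–1 form a cycle, so G is not a tree and its treewidth is at least 2. Combining the bounds, tw(G) = 2.

2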